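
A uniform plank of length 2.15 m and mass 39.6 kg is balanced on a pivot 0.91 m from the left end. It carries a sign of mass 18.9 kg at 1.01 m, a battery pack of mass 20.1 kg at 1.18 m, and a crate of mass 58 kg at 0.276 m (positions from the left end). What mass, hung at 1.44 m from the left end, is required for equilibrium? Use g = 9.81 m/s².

m ≈ 43.2 kg

Take moments about the pivot (at 0.91 m from the left end).
Beam weight: 39.6 × 9.81 = 388.5 N down at 1.075 m → arm 0.165 m, τ = 388.5 × 0.165 = 64.1 N·m clockwise.
Sign: 18.9 × 9.81 = 185.4 N down at 1.01 m → arm 0.1 m, τ = 185.4 × 0.1 = 18.54 N·m clockwise.
Battery pack: 20.1 × 9.81 = 197.2 N down at 1.18 m → arm 0.27 m, τ = 197.2 × 0.27 = 53.24 N·m clockwise.
Crate: 58 × 9.81 = 569 N down at 0.276 m → arm 0.634 m, τ = 569 × 0.634 = 360.7 N·m counterclockwise.
Net moment of known loads = 224.8 N·m counterclockwise.
An unknown mass m at 1.44 m has arm 0.53 m; its moment is m·g·0.53 clockwise.
For rotational equilibrium, m × 9.81 × 0.53 = 224.8, so m = 224.8 / (9.81 × 0.53) = 43.2 kg.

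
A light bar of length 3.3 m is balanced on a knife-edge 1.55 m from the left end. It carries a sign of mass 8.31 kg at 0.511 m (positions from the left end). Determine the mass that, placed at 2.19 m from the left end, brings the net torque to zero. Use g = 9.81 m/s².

m ≈ 13.5 kg

Sum moments about the knife-edge (at 1.55 m from the left end) (the support reaction has zero arm there).
Sign: 8.31 × 9.81 = 81.52 N down at 0.511 m → arm 1.039 m, τ = 81.52 × 1.039 = 84.7 N·m counterclockwise.
Net moment of known loads = 84.7 N·m counterclockwise.
An unknown mass m at 2.19 m has arm 0.64 m; its moment is m·g·0.64 clockwise.
Setting net torque to zero: m × 9.81 × 0.64 = 84.7 → m = 84.7 / (9.81 × 0.64) = 13.5 kg.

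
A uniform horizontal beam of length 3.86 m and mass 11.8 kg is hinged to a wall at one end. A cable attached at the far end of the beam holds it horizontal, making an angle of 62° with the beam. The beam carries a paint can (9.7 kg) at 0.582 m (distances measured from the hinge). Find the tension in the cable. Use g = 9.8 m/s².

Taking torques about the hinge:
Beam weight: 11.8 × 9.8 = 115.6 N down at 1.93 m → arm 1.93 m, τ = 115.6 × 1.93 = 223.1 N·m clockwise.
Paint can: 9.7 × 9.8 = 95.06 N down at 0.582 m → arm 0.582 m, τ = 95.06 × 0.582 = 55.32 N·m clockwise.
Total clockwise load moment = 278.4 N·m.
The cable tension T acts at 3.86 m; only its component perpendicular to the beam, T sinθ, produces torque. sin 62° = 0.8829.
Balancing moments: T × 3.86 × 0.8829 = 278.4, giving T = 278.4 / 3.408 = 81.7 N.

T ≈ 81.7 N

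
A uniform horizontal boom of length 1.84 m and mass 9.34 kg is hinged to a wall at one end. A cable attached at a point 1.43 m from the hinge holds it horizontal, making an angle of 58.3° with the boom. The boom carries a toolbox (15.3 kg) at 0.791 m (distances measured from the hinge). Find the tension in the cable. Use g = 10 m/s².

T ≈ 170 N

About the hinge:
Beam weight: 9.34 × 10 = 93.4 N down at 0.92 m → arm 0.92 m, τ = 93.4 × 0.92 = 85.93 N·m clockwise.
Toolbox: 15.3 × 10 = 153 N down at 0.791 m → arm 0.791 m, τ = 153 × 0.791 = 121 N·m clockwise.
Total clockwise load moment = 206.9 N·m.
The cable tension T acts at 1.43 m; only its component perpendicular to the boom, T sinθ, produces torque. sin 58.3° = 0.8508.
Setting net torque to zero: T × 1.43 × 0.8508 = 206.9 → T = 206.9 / 1.217 = 170 N.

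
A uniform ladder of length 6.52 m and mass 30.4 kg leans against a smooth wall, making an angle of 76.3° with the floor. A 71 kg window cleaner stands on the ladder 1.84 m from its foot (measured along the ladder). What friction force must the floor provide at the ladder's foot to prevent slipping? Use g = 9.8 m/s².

f ≈ 84.2 N

Choose the foot of the ladder as the axis so the floor normal and friction both act there and drop out.
Ladder weight 30.4×9.8 = 297.9 N acts at 3.26 m along the ladder; its horizontal arm is 3.26·cos76.3° = 0.7721 m → τ = 230 N·m clockwise.
Window cleaner: 71×9.8 = 695.8 N at 1.84 m → arm 0.4358 m → τ = 303.2 N·m clockwise.
Wall normal N acts horizontally at the top; its moment arm is the height L sinθ = 6.52·sin76.3° = 6.335 m, counterclockwise.
Στ = 0 ⇒ N × 6.335 = 533.2 ⇒ N = 84.2 N.
ΣFx = 0: friction at the foot balances the wall's push, so f = N_wall = 84.2 N.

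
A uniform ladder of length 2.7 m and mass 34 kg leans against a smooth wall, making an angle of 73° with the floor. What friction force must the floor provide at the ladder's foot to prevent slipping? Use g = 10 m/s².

Taking torques about the foot of the ladder:
Ladder weight 34×10 = 340 N acts at 1.35 m along the ladder; its horizontal arm is 1.35·cos73° = 0.3947 m → τ = 134.2 N·m clockwise.
Wall normal N acts horizontally at the top; its moment arm is the height L sinθ = 2.7·sin73° = 2.582 m, counterclockwise.
Balancing moments: N × 2.582 = 134.2, giving N = 52 N.
ΣFx = 0: friction at the foot balances the wall's push, so f = N_wall = 52 N.

f ≈ 52 N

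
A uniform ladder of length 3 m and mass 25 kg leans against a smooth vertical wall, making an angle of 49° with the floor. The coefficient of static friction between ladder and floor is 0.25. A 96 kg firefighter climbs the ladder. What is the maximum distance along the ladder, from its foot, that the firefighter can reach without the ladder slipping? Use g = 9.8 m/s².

d ≈ 0.697 m

Choose the foot of the ladder as the axis so the floor normal and friction both act there and drop out.
Ladder weight 25×9.8 = 245 N acts at 1.5 m along the ladder; its horizontal arm is 1.5·cos49° = 0.9841 m → τ = 241.1 N·m clockwise.
Firefighter weight 96×9.8 = 940.8 N at distance d → arm d·cos49° → τ = 940.8·d·0.6561 clockwise.
Wall normal N at the top has arm L sinθ = 2.264 m counterclockwise, so Στ = 0 gives N·2.264 = 241.1 + 617.3·d.
ΣFy = 0 ⇒ N_floor = 1186 N, so the maximum friction is μ_s·N_floor = 0.25×1186 = 296.5 N. ΣFx = 0 ⇒ N_wall = f, so at the slipping point N = 296.5 N.
Substituting: 296.5×2.264 = 241.1 + 617.3·d ⇒ d = (671.3 − 241.1) / 617.3 = 0.697 m.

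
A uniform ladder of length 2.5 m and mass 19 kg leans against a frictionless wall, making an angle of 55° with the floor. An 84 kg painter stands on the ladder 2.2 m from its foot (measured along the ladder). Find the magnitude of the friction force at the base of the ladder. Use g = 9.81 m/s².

About the foot of the ladder:
Ladder weight 19×9.81 = 186.4 N acts at 1.25 m along the ladder; its horizontal arm is 1.25·cos55° = 0.717 m → τ = 133.6 N·m clockwise.
Painter: 84×9.81 = 824 N at 2.2 m → arm 1.262 m → τ = 1040 N·m clockwise.
Wall normal N acts horizontally at the top; its moment arm is the height L sinθ = 2.5·sin55° = 2.048 m, counterclockwise.
For rotational equilibrium, N × 2.048 = 1174, so N = 573 N.
ΣFx = 0: friction at the foot balances the wall's push, so f = N_wall = 573 N.

f ≈ 573 N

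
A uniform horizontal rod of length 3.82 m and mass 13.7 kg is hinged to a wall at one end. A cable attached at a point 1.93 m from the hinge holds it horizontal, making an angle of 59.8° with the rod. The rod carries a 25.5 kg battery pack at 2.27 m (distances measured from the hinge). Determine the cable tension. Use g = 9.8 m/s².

Sum moments about the hinge (the unknown hinge reaction has zero arm there).
Beam weight: 13.7 × 9.8 = 134.3 N down at 1.91 m → arm 1.91 m, τ = 134.3 × 1.91 = 256.5 N·m clockwise.
Battery pack: 25.5 × 9.8 = 249.9 N down at 2.27 m → arm 2.27 m, τ = 249.9 × 2.27 = 567.3 N·m clockwise.
Total clockwise load moment = 823.8 N·m.
The cable tension T acts at 1.93 m; only its component perpendicular to the rod, T sinθ, produces torque. sin 59.8° = 0.8643.
Setting net torque to zero: T × 1.93 × 0.8643 = 823.8 → T = 823.8 / 1.668 = 494 N.

T ≈ 494 N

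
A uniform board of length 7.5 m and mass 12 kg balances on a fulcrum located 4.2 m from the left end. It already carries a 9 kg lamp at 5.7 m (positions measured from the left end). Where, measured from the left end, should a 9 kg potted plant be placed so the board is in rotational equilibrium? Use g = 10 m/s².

About the fulcrum (at 4.2 m from the left end):
Beam weight: 12 × 10 = 120 N down at 3.75 m → arm 0.45 m, τ = 120 × 0.45 = 54 N·m counterclockwise.
Lamp: 9 × 10 = 90 N down at 5.7 m → arm 1.5 m, τ = 90 × 1.5 = 135 N·m clockwise.
Net moment of existing loads = 81 N·m clockwise.
The potted plant weighs 9 × 10 = 90 N and must supply an equal counterclockwise moment, so its lever arm about the fulcrum is 81 / 90 = 0.9 m.
That puts it at 4.2 − 0.9 = 3.3 m from the left end.

x ≈ 3.3 m from the left end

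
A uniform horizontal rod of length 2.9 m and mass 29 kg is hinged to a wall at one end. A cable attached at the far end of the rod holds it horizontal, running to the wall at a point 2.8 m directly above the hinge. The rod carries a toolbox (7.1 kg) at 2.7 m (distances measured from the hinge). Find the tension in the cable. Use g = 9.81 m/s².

About the hinge:
Beam weight: 29 × 9.81 = 284.5 N down at 1.45 m → arm 1.45 m, τ = 284.5 × 1.45 = 412.5 N·m clockwise.
Toolbox: 7.1 × 9.81 = 69.65 N down at 2.7 m → arm 2.7 m, τ = 69.65 × 2.7 = 188.1 N·m clockwise.
Total clockwise load moment = 600.6 N·m.
The cable tension T acts at 2.9 m; only its component perpendicular to the rod, T sinθ, produces torque. sinθ = h/√(h²+d²) = 2.8/√(2.8²+2.9²) = 0.6946.
Balancing moments: T × 2.9 × 0.6946 = 600.6, giving T = 600.6 / 2.014 = 298 N.

T ≈ 298 N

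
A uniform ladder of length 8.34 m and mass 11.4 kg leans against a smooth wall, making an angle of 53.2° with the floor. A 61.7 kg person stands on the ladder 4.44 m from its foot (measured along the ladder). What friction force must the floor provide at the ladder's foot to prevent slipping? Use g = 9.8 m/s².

f ≈ 283 N

Take moments about the foot of the ladder.
Ladder weight 11.4×9.8 = 111.7 N acts at 4.17 m along the ladder; its horizontal arm is 4.17·cos53.2° = 2.498 m → τ = 279 N·m clockwise.
Person: 61.7×9.8 = 604.7 N at 4.44 m → arm 2.66 m → τ = 1609 N·m clockwise.
Wall normal N acts horizontally at the top; its moment arm is the height L sinθ = 8.34·sin53.2° = 6.678 m, counterclockwise.
Balancing moments: N × 6.678 = 1888, giving N = 283 N.
ΣFx = 0: friction at the foot balances the wall's push, so f = N_wall = 283 N.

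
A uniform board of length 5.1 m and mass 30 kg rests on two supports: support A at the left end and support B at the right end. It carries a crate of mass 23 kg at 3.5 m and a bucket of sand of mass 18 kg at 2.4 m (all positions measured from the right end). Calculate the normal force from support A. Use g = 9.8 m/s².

R_A ≈ 385 N

Sum moments about support B (its reaction then has zero moment arm).
Beam weight: 30 × 9.8 = 294 N down at 2.55 m → arm 2.55 m, τ = 294 × 2.55 = 749.7 N·m counterclockwise.
Crate: 23 × 9.8 = 225.4 N down at 3.5 m → arm 3.5 m, τ = 225.4 × 3.5 = 788.9 N·m counterclockwise.
Bucket of sand: 18 × 9.8 = 176.4 N down at 2.4 m → arm 2.4 m, τ = 176.4 × 2.4 = 423.4 N·m counterclockwise.
Net load moment about support B = 1962 N·m counterclockwise.
Reaction R at support A is upward at 5.1 m, arm 5.1 m → moment R × 5.1 clockwise.
Setting net torque to zero: R × 5.1 = 1962 → R = 385 N.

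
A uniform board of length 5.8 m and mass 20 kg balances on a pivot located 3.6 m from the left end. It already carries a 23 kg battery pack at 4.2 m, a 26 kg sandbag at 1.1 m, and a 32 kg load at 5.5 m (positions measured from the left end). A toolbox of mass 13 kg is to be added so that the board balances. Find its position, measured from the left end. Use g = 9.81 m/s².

Taking torques about the pivot (at 3.6 m from the left end):
Beam weight: 20 × 9.81 = 196.2 N down at 2.9 m → arm 0.7 m, τ = 196.2 × 0.7 = 137.3 N·m counterclockwise.
Battery pack: 23 × 9.81 = 225.6 N down at 4.2 m → arm 0.6 m, τ = 225.6 × 0.6 = 135.4 N·m clockwise.
Sandbag: 26 × 9.81 = 255.1 N down at 1.1 m → arm 2.5 m, τ = 255.1 × 2.5 = 637.8 N·m counterclockwise.
Load: 32 × 9.81 = 313.9 N down at 5.5 m → arm 1.9 m, τ = 313.9 × 1.9 = 596.4 N·m clockwise.
Net moment of existing loads = 43.3 N·m counterclockwise.
The toolbox weighs 13 × 9.81 = 127.5 N and must supply an equal clockwise moment, so its lever arm about the pivot is 43.3 / 127.5 = 0.34 m.
That puts it at 3.6 + 0.34 = 3.94 m from the left end.

x ≈ 3.94 m from the left end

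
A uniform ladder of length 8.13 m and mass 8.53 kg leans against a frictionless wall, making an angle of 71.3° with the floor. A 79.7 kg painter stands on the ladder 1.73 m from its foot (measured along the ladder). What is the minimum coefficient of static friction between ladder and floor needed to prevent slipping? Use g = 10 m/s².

μ_min ≈ 0.0814

Sum moments about the foot of the ladder (the floor normal and friction both act there and drop out).
Ladder weight 8.53×10 = 85.3 N acts at 4.065 m along the ladder; its horizontal arm is 4.065·cos71.3° = 1.303 m → τ = 111.1 N·m clockwise.
Painter: 79.7×10 = 797 N at 1.73 m → arm 0.5547 m → τ = 442.1 N·m clockwise.
Wall normal N acts horizontally at the top; its moment arm is the height L sinθ = 8.13·sin71.3° = 7.701 m, counterclockwise.
Στ = 0 ⇒ N × 7.701 = 553.2 ⇒ N = 71.83 N.
ΣFx = 0 ⇒ f = N_wall = 71.83 N. ΣFy = 0 ⇒ N_floor = 882.3 N.
μ_min = f / N_floor = 71.83 / 882.3 = 0.0814.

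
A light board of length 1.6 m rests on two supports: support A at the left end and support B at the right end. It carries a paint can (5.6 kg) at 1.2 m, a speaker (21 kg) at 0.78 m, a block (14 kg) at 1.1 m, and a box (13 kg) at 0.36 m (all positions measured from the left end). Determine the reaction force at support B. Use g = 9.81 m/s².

R_B ≈ 265 N

Choose support A as the axis so its reaction then has zero moment arm.
Paint can: 5.6 × 9.81 = 54.94 N down at 1.2 m → arm 1.2 m, τ = 54.94 × 1.2 = 65.93 N·m clockwise.
Speaker: 21 × 9.81 = 206 N down at 0.78 m → arm 0.78 m, τ = 206 × 0.78 = 160.7 N·m clockwise.
Block: 14 × 9.81 = 137.3 N down at 1.1 m → arm 1.1 m, τ = 137.3 × 1.1 = 151 N·m clockwise.
Box: 13 × 9.81 = 127.5 N down at 0.36 m → arm 0.36 m, τ = 127.5 × 0.36 = 45.9 N·m clockwise.
Net load moment about support A = 423.5 N·m clockwise.
Reaction R at support B is upward at 1.6 m, arm 1.6 m → moment R × 1.6 counterclockwise.
Setting net torque to zero: R × 1.6 = 423.5 → R = 265 N.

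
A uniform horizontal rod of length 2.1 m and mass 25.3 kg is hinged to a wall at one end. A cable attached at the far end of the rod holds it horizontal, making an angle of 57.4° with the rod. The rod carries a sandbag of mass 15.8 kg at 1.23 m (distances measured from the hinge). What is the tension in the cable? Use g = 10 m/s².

T ≈ 260 N

Choose the hinge as the axis so the unknown hinge reaction has zero arm there.
Beam weight: 25.3 × 10 = 253 N down at 1.05 m → arm 1.05 m, τ = 253 × 1.05 = 265.7 N·m clockwise.
Sandbag: 15.8 × 10 = 158 N down at 1.23 m → arm 1.23 m, τ = 158 × 1.23 = 194.3 N·m clockwise.
Total clockwise load moment = 460 N·m.
The cable tension T acts at 2.1 m; only its component perpendicular to the rod, T sinθ, produces torque. sin 57.4° = 0.8425.
Στ = 0 ⇒ T × 2.1 × 0.8425 = 460 ⇒ T = 460 / 1.769 = 260 N.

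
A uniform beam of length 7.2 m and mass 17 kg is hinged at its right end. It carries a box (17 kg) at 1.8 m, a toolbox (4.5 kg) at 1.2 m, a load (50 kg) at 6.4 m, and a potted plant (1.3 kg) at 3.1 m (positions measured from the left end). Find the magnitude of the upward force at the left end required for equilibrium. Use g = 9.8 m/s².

Choose the right end as the axis so the unknown pivot reaction has zero arm there.
Beam weight: 17 × 9.8 = 166.6 N down at 3.6 m → arm 3.6 m, τ = 166.6 × 3.6 = 599.8 N·m counterclockwise.
Box: 17 × 9.8 = 166.6 N down at 1.8 m → arm 5.4 m, τ = 166.6 × 5.4 = 899.6 N·m counterclockwise.
Toolbox: 4.5 × 9.8 = 44.1 N down at 1.2 m → arm 6 m, τ = 44.1 × 6 = 264.6 N·m counterclockwise.
Load: 50 × 9.8 = 490 N down at 6.4 m → arm 0.8 m, τ = 490 × 0.8 = 392 N·m counterclockwise.
Potted plant: 1.3 × 9.8 = 12.74 N down at 3.1 m → arm 4.1 m, τ = 12.74 × 4.1 = 52.23 N·m counterclockwise.
Net moment of the loads = 2208 N·m counterclockwise.
The upward force F acts at the left end, arm 7.2 m, giving F × 7.2 clockwise.
For rotational equilibrium, F × 7.2 = 2208, so F = 2208 / 7.2 = 307 N.

F ≈ 307 N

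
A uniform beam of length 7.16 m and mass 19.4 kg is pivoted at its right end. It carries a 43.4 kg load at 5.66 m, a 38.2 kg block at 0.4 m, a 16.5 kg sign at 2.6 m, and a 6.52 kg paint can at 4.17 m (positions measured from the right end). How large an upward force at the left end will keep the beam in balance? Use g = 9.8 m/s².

F ≈ 548 N

Take moments about the right end.
Beam weight: 19.4 × 9.8 = 190.1 N down at 3.58 m → arm 3.58 m, τ = 190.1 × 3.58 = 680.6 N·m counterclockwise.
Load: 43.4 × 9.8 = 425.3 N down at 5.66 m → arm 5.66 m, τ = 425.3 × 5.66 = 2407 N·m counterclockwise.
Block: 38.2 × 9.8 = 374.4 N down at 0.4 m → arm 0.4 m, τ = 374.4 × 0.4 = 149.8 N·m counterclockwise.
Sign: 16.5 × 9.8 = 161.7 N down at 2.6 m → arm 2.6 m, τ = 161.7 × 2.6 = 420.4 N·m counterclockwise.
Paint can: 6.52 × 9.8 = 63.9 N down at 4.17 m → arm 4.17 m, τ = 63.9 × 4.17 = 266.5 N·m counterclockwise.
Net moment of the loads = 3924 N·m counterclockwise.
The upward force F acts at the left end, arm 7.16 m, giving F × 7.16 clockwise.
For rotational equilibrium, F × 7.16 = 3924, so F = 3924 / 7.16 = 548 N.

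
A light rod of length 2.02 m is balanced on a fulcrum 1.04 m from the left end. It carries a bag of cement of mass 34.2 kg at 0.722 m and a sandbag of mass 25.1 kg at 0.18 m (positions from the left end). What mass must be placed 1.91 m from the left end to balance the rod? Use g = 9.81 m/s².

Choose the fulcrum (at 1.04 m from the left end) as the axis so the support reaction has zero arm there.
Bag of cement: 34.2 × 9.81 = 335.5 N down at 0.722 m → arm 0.318 m, τ = 335.5 × 0.318 = 106.7 N·m counterclockwise.
Sandbag: 25.1 × 9.81 = 246.2 N down at 0.18 m → arm 0.86 m, τ = 246.2 × 0.86 = 211.7 N·m counterclockwise.
Net moment of known loads = 318.4 N·m counterclockwise.
An unknown mass m at 1.91 m has arm 0.87 m; its moment is m·g·0.87 clockwise.
Setting net torque to zero: m × 9.81 × 0.87 = 318.4 → m = 318.4 / (9.81 × 0.87) = 37.3 kg.

m ≈ 37.3 kg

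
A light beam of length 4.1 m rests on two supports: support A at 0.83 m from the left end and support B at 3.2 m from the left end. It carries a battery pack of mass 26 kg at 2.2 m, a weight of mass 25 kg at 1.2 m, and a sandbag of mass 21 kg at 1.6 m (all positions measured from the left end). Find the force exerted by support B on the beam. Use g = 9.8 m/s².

Sum moments about support A (its reaction then has zero moment arm).
Battery pack: 26 × 9.8 = 254.8 N down at 2.2 m → arm 1.37 m, τ = 254.8 × 1.37 = 349.1 N·m clockwise.
Weight: 25 × 9.8 = 245 N down at 1.2 m → arm 0.37 m, τ = 245 × 0.37 = 90.65 N·m clockwise.
Sandbag: 21 × 9.8 = 205.8 N down at 1.6 m → arm 0.77 m, τ = 205.8 × 0.77 = 158.5 N·m clockwise.
Net load moment about support A = 598.2 N·m clockwise.
Reaction R at support B is upward at 3.2 m, arm 2.37 m → moment R × 2.37 counterclockwise.
Setting net torque to zero: R × 2.37 = 598.2 → R = 252 N.

R_B ≈ 252 N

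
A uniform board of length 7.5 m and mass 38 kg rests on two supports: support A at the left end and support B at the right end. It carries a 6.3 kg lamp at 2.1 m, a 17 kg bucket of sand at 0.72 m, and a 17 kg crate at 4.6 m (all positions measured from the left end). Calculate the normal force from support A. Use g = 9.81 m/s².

About support B:
Beam weight: 38 × 9.81 = 372.8 N down at 3.75 m → arm 3.75 m, τ = 372.8 × 3.75 = 1398 N·m counterclockwise.
Lamp: 6.3 × 9.81 = 61.8 N down at 2.1 m → arm 5.4 m, τ = 61.8 × 5.4 = 333.7 N·m counterclockwise.
Bucket of sand: 17 × 9.81 = 166.8 N down at 0.72 m → arm 6.78 m, τ = 166.8 × 6.78 = 1131 N·m counterclockwise.
Crate: 17 × 9.81 = 166.8 N down at 4.6 m → arm 2.9 m, τ = 166.8 × 2.9 = 483.7 N·m counterclockwise.
Net load moment about support B = 3346 N·m counterclockwise.
Reaction R at support A is upward at 0 m, arm 7.5 m → moment R × 7.5 clockwise.
Setting net torque to zero: R × 7.5 = 3346 → R = 446 N.

R_A ≈ 446 N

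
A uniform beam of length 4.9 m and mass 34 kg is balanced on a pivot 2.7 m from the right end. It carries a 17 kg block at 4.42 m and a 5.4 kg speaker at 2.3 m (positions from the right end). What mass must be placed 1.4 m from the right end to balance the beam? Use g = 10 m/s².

m ≈ 14.3 kg

Take moments about the pivot (at 2.7 m from the right end).
Beam weight: 34 × 10 = 340 N down at 2.45 m → arm 0.25 m, τ = 340 × 0.25 = 85 N·m clockwise.
Block: 17 × 10 = 170 N down at 4.42 m → arm 1.72 m, τ = 170 × 1.72 = 292.4 N·m counterclockwise.
Speaker: 5.4 × 10 = 54 N down at 2.3 m → arm 0.4 m, τ = 54 × 0.4 = 21.6 N·m clockwise.
Net moment of known loads = 185.8 N·m counterclockwise.
An unknown mass m at 1.4 m has arm 1.3 m; its moment is m·g·1.3 clockwise.
For rotational equilibrium, m × 10 × 1.3 = 185.8, so m = 185.8 / (10 × 1.3) = 14.3 kg.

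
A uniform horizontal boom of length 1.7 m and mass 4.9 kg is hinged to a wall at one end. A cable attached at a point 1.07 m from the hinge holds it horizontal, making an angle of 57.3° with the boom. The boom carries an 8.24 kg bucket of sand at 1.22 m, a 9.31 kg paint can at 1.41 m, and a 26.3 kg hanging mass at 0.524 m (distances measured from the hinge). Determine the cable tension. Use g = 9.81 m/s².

T ≈ 448 N

About the hinge:
Beam weight: 4.9 × 9.81 = 48.07 N down at 0.85 m → arm 0.85 m, τ = 48.07 × 0.85 = 40.86 N·m clockwise.
Bucket of sand: 8.24 × 9.81 = 80.83 N down at 1.22 m → arm 1.22 m, τ = 80.83 × 1.22 = 98.61 N·m clockwise.
Paint can: 9.31 × 9.81 = 91.33 N down at 1.41 m → arm 1.41 m, τ = 91.33 × 1.41 = 128.8 N·m clockwise.
Hanging mass: 26.3 × 9.81 = 258 N down at 0.524 m → arm 0.524 m, τ = 258 × 0.524 = 135.2 N·m clockwise.
Total clockwise load moment = 403.5 N·m.
The cable tension T acts at 1.07 m; only its component perpendicular to the boom, T sinθ, produces torque. sin 57.3° = 0.8415.
Setting net torque to zero: T × 1.07 × 0.8415 = 403.5 → T = 403.5 / 0.9004 = 448 N.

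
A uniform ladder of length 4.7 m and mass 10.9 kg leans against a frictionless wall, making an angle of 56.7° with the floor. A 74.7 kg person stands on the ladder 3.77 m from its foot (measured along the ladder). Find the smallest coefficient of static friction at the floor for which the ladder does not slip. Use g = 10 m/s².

μ_min ≈ 0.502

Choose the foot of the ladder as the axis so the floor normal and friction both act there and drop out.
Ladder weight 10.9×10 = 109 N acts at 2.35 m along the ladder; its horizontal arm is 2.35·cos56.7° = 1.29 m → τ = 140.6 N·m clockwise.
Person: 74.7×10 = 747 N at 3.77 m → arm 2.07 m → τ = 1546 N·m clockwise.
Wall normal N acts horizontally at the top; its moment arm is the height L sinθ = 4.7·sin56.7° = 3.928 m, counterclockwise.
Στ = 0 ⇒ N × 3.928 = 1687 ⇒ N = 429.5 N.
ΣFx = 0 ⇒ f = N_wall = 429.5 N. ΣFy = 0 ⇒ N_floor = 856 N.
μ_min = f / N_floor = 429.5 / 856 = 0.502.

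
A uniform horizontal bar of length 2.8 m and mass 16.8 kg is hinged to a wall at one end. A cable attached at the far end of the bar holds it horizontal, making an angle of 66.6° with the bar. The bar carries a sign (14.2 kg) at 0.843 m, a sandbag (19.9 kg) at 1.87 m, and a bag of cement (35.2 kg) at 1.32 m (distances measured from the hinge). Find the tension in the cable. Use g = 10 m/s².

T ≈ 464 N

About the hinge:
Beam weight: 16.8 × 10 = 168 N down at 1.4 m → arm 1.4 m, τ = 168 × 1.4 = 235.2 N·m clockwise.
Sign: 14.2 × 10 = 142 N down at 0.843 m → arm 0.843 m, τ = 142 × 0.843 = 119.7 N·m clockwise.
Sandbag: 19.9 × 10 = 199 N down at 1.87 m → arm 1.87 m, τ = 199 × 1.87 = 372.1 N·m clockwise.
Bag of cement: 35.2 × 10 = 352 N down at 1.32 m → arm 1.32 m, τ = 352 × 1.32 = 464.6 N·m clockwise.
Total clockwise load moment = 1192 N·m.
The cable tension T acts at 2.8 m; only its component perpendicular to the bar, T sinθ, produces torque. sin 66.6° = 0.9178.
For rotational equilibrium, T × 2.8 × 0.9178 = 1192, so T = 1192 / 2.57 = 464 N.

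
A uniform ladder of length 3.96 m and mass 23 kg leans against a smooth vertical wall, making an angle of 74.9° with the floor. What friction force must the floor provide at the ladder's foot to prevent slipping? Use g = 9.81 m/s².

Taking torques about the foot of the ladder:
Ladder weight 23×9.81 = 225.6 N acts at 1.98 m along the ladder; its horizontal arm is 1.98·cos74.9° = 0.5158 m → τ = 116.4 N·m clockwise.
Wall normal N acts horizontally at the top; its moment arm is the height L sinθ = 3.96·sin74.9° = 3.823 m, counterclockwise.
For rotational equilibrium, N × 3.823 = 116.4, so N = 30.4 N.
ΣFx = 0: friction at the foot balances the wall's push, so f = N_wall = 30.4 N.

f ≈ 30.4 N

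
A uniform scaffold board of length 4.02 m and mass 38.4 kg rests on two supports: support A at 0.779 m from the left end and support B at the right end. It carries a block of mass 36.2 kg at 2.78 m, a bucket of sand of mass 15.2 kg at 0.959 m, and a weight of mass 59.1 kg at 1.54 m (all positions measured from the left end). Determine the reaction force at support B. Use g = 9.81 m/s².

R_B ≈ 507 N

Taking torques about support A:
Beam weight: 38.4 × 9.81 = 376.7 N down at 2.01 m → arm 1.231 m, τ = 376.7 × 1.231 = 463.7 N·m clockwise.
Block: 36.2 × 9.81 = 355.1 N down at 2.78 m → arm 2.001 m, τ = 355.1 × 2.001 = 710.6 N·m clockwise.
Bucket of sand: 15.2 × 9.81 = 149.1 N down at 0.959 m → arm 0.18 m, τ = 149.1 × 0.18 = 26.84 N·m clockwise.
Weight: 59.1 × 9.81 = 579.8 N down at 1.54 m → arm 0.761 m, τ = 579.8 × 0.761 = 441.2 N·m clockwise.
Net load moment about support A = 1642 N·m clockwise.
Reaction R at support B is upward at 4.02 m, arm 3.241 m → moment R × 3.241 counterclockwise.
Setting net torque to zero: R × 3.241 = 1642 → R = 507 N.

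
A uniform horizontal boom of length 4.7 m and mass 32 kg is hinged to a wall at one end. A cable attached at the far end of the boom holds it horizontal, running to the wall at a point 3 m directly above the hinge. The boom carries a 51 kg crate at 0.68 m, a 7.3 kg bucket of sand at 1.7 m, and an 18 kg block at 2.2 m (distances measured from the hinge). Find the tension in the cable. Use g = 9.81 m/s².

T ≈ 628 N

Take moments about the hinge.
Beam weight: 32 × 9.81 = 313.9 N down at 2.35 m → arm 2.35 m, τ = 313.9 × 2.35 = 737.7 N·m clockwise.
Crate: 51 × 9.81 = 500.3 N down at 0.68 m → arm 0.68 m, τ = 500.3 × 0.68 = 340.2 N·m clockwise.
Bucket of sand: 7.3 × 9.81 = 71.61 N down at 1.7 m → arm 1.7 m, τ = 71.61 × 1.7 = 121.7 N·m clockwise.
Block: 18 × 9.81 = 176.6 N down at 2.2 m → arm 2.2 m, τ = 176.6 × 2.2 = 388.5 N·m clockwise.
Total clockwise load moment = 1588 N·m.
The cable tension T acts at 4.7 m; only its component perpendicular to the boom, T sinθ, produces torque. sinθ = h/√(h²+d²) = 3/√(3²+4.7²) = 0.538.
Setting net torque to zero: T × 4.7 × 0.538 = 1588 → T = 1588 / 2.529 = 628 N.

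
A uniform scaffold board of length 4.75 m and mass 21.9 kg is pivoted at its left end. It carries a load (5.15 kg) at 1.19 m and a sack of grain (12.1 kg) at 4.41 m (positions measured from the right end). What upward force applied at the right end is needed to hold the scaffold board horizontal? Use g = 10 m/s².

Choose the left end as the axis so the unknown pivot reaction has zero arm there.
Beam weight: 21.9 × 10 = 219 N down at 2.375 m → arm 2.375 m, τ = 219 × 2.375 = 520.1 N·m clockwise.
Load: 5.15 × 10 = 51.5 N down at 1.19 m → arm 3.56 m, τ = 51.5 × 3.56 = 183.3 N·m clockwise.
Sack of grain: 12.1 × 10 = 121 N down at 4.41 m → arm 0.34 m, τ = 121 × 0.34 = 41.14 N·m clockwise.
Net moment of the loads = 744.5 N·m clockwise.
The upward force F acts at the right end, arm 4.75 m, giving F × 4.75 counterclockwise.
For rotational equilibrium, F × 4.75 = 744.5, so F = 744.5 / 4.75 = 157 N.

F ≈ 157 N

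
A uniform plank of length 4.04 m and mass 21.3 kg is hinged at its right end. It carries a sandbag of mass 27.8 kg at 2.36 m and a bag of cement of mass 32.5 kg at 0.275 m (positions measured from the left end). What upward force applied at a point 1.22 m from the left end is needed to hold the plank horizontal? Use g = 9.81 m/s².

Sum moments about the right end (the unknown pivot reaction has zero arm there).
Beam weight: 21.3 × 9.81 = 209 N down at 2.02 m → arm 2.02 m, τ = 209 × 2.02 = 422.2 N·m counterclockwise.
Sandbag: 27.8 × 9.81 = 272.7 N down at 2.36 m → arm 1.68 m, τ = 272.7 × 1.68 = 458.1 N·m counterclockwise.
Bag of cement: 32.5 × 9.81 = 318.8 N down at 0.275 m → arm 3.765 m, τ = 318.8 × 3.765 = 1200 N·m counterclockwise.
Net moment of the loads = 2080 N·m counterclockwise.
The upward force F acts at a point 1.22 m from the left end, arm 2.82 m, giving F × 2.82 clockwise.
Setting net torque to zero: F × 2.82 = 2080 → F = 2080 / 2.82 = 738 N.

F ≈ 738 N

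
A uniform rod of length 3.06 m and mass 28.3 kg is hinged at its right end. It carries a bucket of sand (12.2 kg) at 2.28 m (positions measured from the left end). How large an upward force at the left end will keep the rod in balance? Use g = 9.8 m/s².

Take moments about the right end.
Beam weight: 28.3 × 9.8 = 277.3 N down at 1.53 m → arm 1.53 m, τ = 277.3 × 1.53 = 424.3 N·m counterclockwise.
Bucket of sand: 12.2 × 9.8 = 119.6 N down at 2.28 m → arm 0.78 m, τ = 119.6 × 0.78 = 93.29 N·m counterclockwise.
Net moment of the loads = 517.6 N·m counterclockwise.
The upward force F acts at the left end, arm 3.06 m, giving F × 3.06 clockwise.
Στ = 0 ⇒ F × 3.06 = 517.6 ⇒ F = 517.6 / 3.06 = 169 N.

F ≈ 169 N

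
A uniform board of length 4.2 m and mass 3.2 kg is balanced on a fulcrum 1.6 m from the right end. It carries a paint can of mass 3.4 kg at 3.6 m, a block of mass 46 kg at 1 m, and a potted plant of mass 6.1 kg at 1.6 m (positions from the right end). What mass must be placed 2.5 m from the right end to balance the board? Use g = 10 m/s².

Sum moments about the fulcrum (at 1.6 m from the right end) (the support reaction has zero arm there).
Beam weight: 3.2 × 10 = 32 N down at 2.1 m → arm 0.5 m, τ = 32 × 0.5 = 16 N·m counterclockwise.
Paint can: 3.4 × 10 = 34 N down at 3.6 m → arm 2 m, τ = 34 × 2 = 68 N·m counterclockwise.
Block: 46 × 10 = 460 N down at 1 m → arm 0.6 m, τ = 460 × 0.6 = 276 N·m clockwise.
Potted plant: acts at the fulcrum, moment arm 0 → no torque.
Net moment of known loads = 192 N·m clockwise.
An unknown mass m at 2.5 m has arm 0.9 m; its moment is m·g·0.9 counterclockwise.
Balancing moments: m × 10 × 0.9 = 192, giving m = 192 / (10 × 0.9) = 21.3 kg.

m ≈ 21.3 kg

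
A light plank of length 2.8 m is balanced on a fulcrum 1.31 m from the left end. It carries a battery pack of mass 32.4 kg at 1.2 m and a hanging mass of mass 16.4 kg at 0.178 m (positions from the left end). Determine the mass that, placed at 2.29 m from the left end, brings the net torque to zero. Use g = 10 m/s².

Sum moments about the fulcrum (at 1.31 m from the left end) (the support reaction has zero arm there).
Battery pack: 32.4 × 10 = 324 N down at 1.2 m → arm 0.11 m, τ = 324 × 0.11 = 35.64 N·m counterclockwise.
Hanging mass: 16.4 × 10 = 164 N down at 0.178 m → arm 1.132 m, τ = 164 × 1.132 = 185.6 N·m counterclockwise.
Net moment of known loads = 221.2 N·m counterclockwise.
An unknown mass m at 2.29 m has arm 0.98 m; its moment is m·g·0.98 clockwise.
Balancing moments: m × 10 × 0.98 = 221.2, giving m = 221.2 / (10 × 0.98) = 22.6 kg.

m ≈ 22.6 kg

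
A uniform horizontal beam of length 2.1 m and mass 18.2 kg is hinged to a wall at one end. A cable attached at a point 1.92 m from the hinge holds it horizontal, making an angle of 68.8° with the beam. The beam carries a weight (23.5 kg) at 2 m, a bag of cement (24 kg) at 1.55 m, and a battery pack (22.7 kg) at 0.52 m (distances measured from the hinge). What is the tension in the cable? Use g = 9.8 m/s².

Choose the hinge as the axis so the unknown hinge reaction has zero arm there.
Beam weight: 18.2 × 9.8 = 178.4 N down at 1.05 m → arm 1.05 m, τ = 178.4 × 1.05 = 187.3 N·m clockwise.
Weight: 23.5 × 9.8 = 230.3 N down at 2 m → arm 2 m, τ = 230.3 × 2 = 460.6 N·m clockwise.
Bag of cement: 24 × 9.8 = 235.2 N down at 1.55 m → arm 1.55 m, τ = 235.2 × 1.55 = 364.6 N·m clockwise.
Battery pack: 22.7 × 9.8 = 222.5 N down at 0.52 m → arm 0.52 m, τ = 222.5 × 0.52 = 115.7 N·m clockwise.
Total clockwise load moment = 1128 N·m.
The cable tension T acts at 1.92 m; only its component perpendicular to the beam, T sinθ, produces torque. sin 68.8° = 0.9323.
Στ = 0 ⇒ T × 1.92 × 0.9323 = 1128 ⇒ T = 1128 / 1.79 = 630 N.

T ≈ 630 N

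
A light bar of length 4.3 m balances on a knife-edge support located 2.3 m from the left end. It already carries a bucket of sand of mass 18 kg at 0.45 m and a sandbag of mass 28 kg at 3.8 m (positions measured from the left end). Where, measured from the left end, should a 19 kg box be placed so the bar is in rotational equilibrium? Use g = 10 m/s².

x ≈ 1.84 m from the left end

Take moments about the knife-edge support (at 2.3 m from the left end).
Bucket of sand: 18 × 10 = 180 N down at 0.45 m → arm 1.85 m, τ = 180 × 1.85 = 333 N·m counterclockwise.
Sandbag: 28 × 10 = 280 N down at 3.8 m → arm 1.5 m, τ = 280 × 1.5 = 420 N·m clockwise.
Net moment of existing loads = 87 N·m clockwise.
The box weighs 19 × 10 = 190 N and must supply an equal counterclockwise moment, so its lever arm about the knife-edge support is 87 / 190 = 0.458 m.
That puts it at 2.3 − 0.458 = 1.84 m from the left end.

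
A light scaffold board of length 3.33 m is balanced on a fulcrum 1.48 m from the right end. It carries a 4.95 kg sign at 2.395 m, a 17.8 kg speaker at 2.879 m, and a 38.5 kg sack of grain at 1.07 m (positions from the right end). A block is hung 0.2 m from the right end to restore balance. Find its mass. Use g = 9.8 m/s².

Choose the fulcrum (at 1.48 m from the right end) as the axis so the support reaction has zero arm there.
Sign: 4.95 × 9.8 = 48.51 N down at 2.395 m → arm 0.915 m, τ = 48.51 × 0.915 = 44.39 N·m counterclockwise.
Speaker: 17.8 × 9.8 = 174.4 N down at 2.879 m → arm 1.399 m, τ = 174.4 × 1.399 = 244 N·m counterclockwise.
Sack of grain: 38.5 × 9.8 = 377.3 N down at 1.07 m → arm 0.41 m, τ = 377.3 × 0.41 = 154.7 N·m clockwise.
Net moment of known loads = 133.7 N·m counterclockwise.
An unknown mass m at 0.2 m has arm 1.28 m; its moment is m·g·1.28 clockwise.
Balancing moments: m × 9.8 × 1.28 = 133.7, giving m = 133.7 / (9.8 × 1.28) = 10.7 kg.

m ≈ 10.7 kg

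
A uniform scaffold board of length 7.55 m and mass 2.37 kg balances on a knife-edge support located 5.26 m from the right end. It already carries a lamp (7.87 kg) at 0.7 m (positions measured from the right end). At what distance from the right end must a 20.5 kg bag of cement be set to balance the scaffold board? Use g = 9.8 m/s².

x ≈ 7.18 m from the right end

Sum moments about the knife-edge support (at 5.26 m from the right end) (the support reaction has zero arm there).
Beam weight: 2.37 × 9.8 = 23.23 N down at 3.775 m → arm 1.485 m, τ = 23.23 × 1.485 = 34.5 N·m clockwise.
Lamp: 7.87 × 9.8 = 77.13 N down at 0.7 m → arm 4.56 m, τ = 77.13 × 4.56 = 351.7 N·m clockwise.
Net moment of existing loads = 386.2 N·m clockwise.
The bag of cement weighs 20.5 × 9.8 = 200.9 N and must supply an equal counterclockwise moment, so its lever arm about the knife-edge support is 386.2 / 200.9 = 1.92 m.
That puts it at 5.26 + 1.92 = 7.18 m from the right end.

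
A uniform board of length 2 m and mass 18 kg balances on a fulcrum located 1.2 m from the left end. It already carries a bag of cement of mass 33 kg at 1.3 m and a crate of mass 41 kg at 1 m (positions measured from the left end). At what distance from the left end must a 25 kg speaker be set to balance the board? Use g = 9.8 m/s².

x ≈ 1.54 m from the left end

About the fulcrum (at 1.2 m from the left end):
Beam weight: 18 × 9.8 = 176.4 N down at 1 m → arm 0.2 m, τ = 176.4 × 0.2 = 35.28 N·m counterclockwise.
Bag of cement: 33 × 9.8 = 323.4 N down at 1.3 m → arm 0.1 m, τ = 323.4 × 0.1 = 32.34 N·m clockwise.
Crate: 41 × 9.8 = 401.8 N down at 1 m → arm 0.2 m, τ = 401.8 × 0.2 = 80.36 N·m counterclockwise.
Net moment of existing loads = 83.3 N·m counterclockwise.
The speaker weighs 25 × 9.8 = 245 N and must supply an equal clockwise moment, so its lever arm about the fulcrum is 83.3 / 245 = 0.34 m.
That puts it at 1.2 + 0.34 = 1.54 m from the left end.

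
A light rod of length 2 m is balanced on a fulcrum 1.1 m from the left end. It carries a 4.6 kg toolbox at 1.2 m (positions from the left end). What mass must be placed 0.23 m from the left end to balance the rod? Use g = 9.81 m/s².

About the fulcrum (at 1.1 m from the left end):
Toolbox: 4.6 × 9.81 = 45.13 N down at 1.2 m → arm 0.1 m, τ = 45.13 × 0.1 = 4.513 N·m clockwise.
Net moment of known loads = 4.513 N·m clockwise.
An unknown mass m at 0.23 m has arm 0.87 m; its moment is m·g·0.87 counterclockwise.
Balancing moments: m × 9.81 × 0.87 = 4.513, giving m = 4.513 / (9.81 × 0.87) = 0.529 kg.

m ≈ 0.529 kg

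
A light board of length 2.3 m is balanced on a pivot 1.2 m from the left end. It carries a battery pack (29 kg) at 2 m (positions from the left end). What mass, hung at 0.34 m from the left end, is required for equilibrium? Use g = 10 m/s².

Take moments about the pivot (at 1.2 m from the left end).
Battery pack: 29 × 10 = 290 N down at 2 m → arm 0.8 m, τ = 290 × 0.8 = 232 N·m clockwise.
Net moment of known loads = 232 N·m clockwise.
An unknown mass m at 0.34 m has arm 0.86 m; its moment is m·g·0.86 counterclockwise.
Setting net torque to zero: m × 10 × 0.86 = 232 → m = 232 / (10 × 0.86) = 27 kg.

m ≈ 27 kg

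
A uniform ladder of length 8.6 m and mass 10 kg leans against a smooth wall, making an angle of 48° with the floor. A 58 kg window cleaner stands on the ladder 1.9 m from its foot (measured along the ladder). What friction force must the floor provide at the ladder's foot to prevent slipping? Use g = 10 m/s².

Choose the foot of the ladder as the axis so the floor normal and friction both act there and drop out.
Ladder weight 10×10 = 100 N acts at 4.3 m along the ladder; its horizontal arm is 4.3·cos48° = 2.877 m → τ = 287.7 N·m clockwise.
Window cleaner: 58×10 = 580 N at 1.9 m → arm 1.271 m → τ = 737.2 N·m clockwise.
Wall normal N acts horizontally at the top; its moment arm is the height L sinθ = 8.6·sin48° = 6.391 m, counterclockwise.
For rotational equilibrium, N × 6.391 = 1025, so N = 160 N.
ΣFx = 0: friction at the foot balances the wall's push, so f = N_wall = 160 N.

f ≈ 160 N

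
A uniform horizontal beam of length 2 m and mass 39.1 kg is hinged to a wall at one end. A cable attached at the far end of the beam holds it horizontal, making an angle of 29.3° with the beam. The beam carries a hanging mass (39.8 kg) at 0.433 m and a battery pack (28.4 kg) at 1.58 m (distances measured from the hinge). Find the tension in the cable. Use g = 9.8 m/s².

About the hinge:
Beam weight: 39.1 × 9.8 = 383.2 N down at 1 m → arm 1 m, τ = 383.2 × 1 = 383.2 N·m clockwise.
Hanging mass: 39.8 × 9.8 = 390 N down at 0.433 m → arm 0.433 m, τ = 390 × 0.433 = 168.9 N·m clockwise.
Battery pack: 28.4 × 9.8 = 278.3 N down at 1.58 m → arm 1.58 m, τ = 278.3 × 1.58 = 439.7 N·m clockwise.
Total clockwise load moment = 991.8 N·m.
The cable tension T acts at 2 m; only its component perpendicular to the beam, T sinθ, produces torque. sin 29.3° = 0.4894.
Στ = 0 ⇒ T × 2 × 0.4894 = 991.8 ⇒ T = 991.8 / 0.9788 = 1010 N.

T ≈ 1010 N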